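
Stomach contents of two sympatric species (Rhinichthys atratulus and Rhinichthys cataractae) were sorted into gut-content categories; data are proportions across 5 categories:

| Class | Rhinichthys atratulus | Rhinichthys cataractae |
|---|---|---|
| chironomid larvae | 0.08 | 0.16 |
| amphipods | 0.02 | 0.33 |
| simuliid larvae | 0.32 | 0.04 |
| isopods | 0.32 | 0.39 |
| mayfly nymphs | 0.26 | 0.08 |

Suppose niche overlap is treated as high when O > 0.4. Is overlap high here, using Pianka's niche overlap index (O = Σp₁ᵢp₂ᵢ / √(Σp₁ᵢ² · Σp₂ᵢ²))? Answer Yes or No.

Σ p₁ᵢp₂ᵢ = 0.0128 + 0.0066 + 0.0128 + 0.1248 + 0.0208 = 0.1778
Σp_1ᵢ² = 0.08² + 0.02² + 0.32² + 0.32² + 0.26² = 0.0064 + 0.0004 + 0.1024 + 0.1024 + 0.0676 = 0.2792
Σp_2ᵢ² = 0.16² + 0.33² + 0.04² + 0.39² + 0.08² = 0.0256 + 0.1089 + 0.0016 + 0.1521 + 0.0064 = 0.2946
O = 0.1778 / √(0.2792 × 0.2946) = 0.1778 / 0.28680 = 0.6199
O = 0.6199 > 0.4 → Yes.

Yes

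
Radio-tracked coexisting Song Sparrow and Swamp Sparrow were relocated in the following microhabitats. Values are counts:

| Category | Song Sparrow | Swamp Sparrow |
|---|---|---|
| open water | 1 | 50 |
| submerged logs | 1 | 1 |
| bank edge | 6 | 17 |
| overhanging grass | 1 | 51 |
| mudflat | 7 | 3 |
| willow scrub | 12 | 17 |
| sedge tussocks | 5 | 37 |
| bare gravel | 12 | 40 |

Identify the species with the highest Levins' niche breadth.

Swamp Sparrow

Proportions for Song Sparrow (n=45): 1/45=0.0222, 1/45=0.0222, 6/45=0.1333, 1/45=0.0222, 7/45=0.1556, 12/45=0.2667, 5/45=0.1111, 12/45=0.2667
Proportions for Swamp Sparrow (n=216): 50/216=0.2315, 1/216=0.0046, 17/216=0.0787, 51/216=0.2361, 3/216=0.0139, 17/216=0.0787, 37/216=0.1713, 40/216=0.1852
Σp_Songᵢ² = 0.0222² + 0.0222² + 0.1333² + 0.0222² + 0.1556² + 0.2667² + 0.1111² + 0.2667² = 0.000493 + 0.000493 + 0.017769 + 0.000493 + 0.024211 + 0.071129 + 0.012343 + 0.071129 = 0.198060
B_Song = 1 / 0.198060 = 5.0490
Σp_Swamᵢ² = 0.2315² + 0.0046² + 0.0787² + 0.2361² + 0.0139² + 0.0787² + 0.1713² + 0.1852² = 0.053592 + 0.000021 + 0.006194 + 0.055743 + 0.000193 + 0.006194 + 0.029344 + 0.034299 = 0.185580
B_Swam = 1 / 0.185580 = 5.3885
Highest B → broadest niche (most generalist): Swamp Sparrow (B = 5.39).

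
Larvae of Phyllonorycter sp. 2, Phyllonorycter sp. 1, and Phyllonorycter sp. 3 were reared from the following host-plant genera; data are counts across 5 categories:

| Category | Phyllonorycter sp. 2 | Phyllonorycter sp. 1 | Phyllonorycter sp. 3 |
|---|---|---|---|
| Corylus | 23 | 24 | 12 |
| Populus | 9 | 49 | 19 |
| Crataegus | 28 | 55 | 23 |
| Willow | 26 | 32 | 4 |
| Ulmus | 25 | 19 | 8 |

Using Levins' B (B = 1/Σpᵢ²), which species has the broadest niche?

Proportions for Phyllonorycter sp. 2 (n=111): 23/111=0.2072, 9/111=0.0811, 28/111=0.2523, 26/111=0.2342, 25/111=0.2252
Proportions for Phyllonorycter sp. 1 (n=179): 24/179=0.1341, 49/179=0.2737, 55/179=0.3073, 32/179=0.1788, 19/179=0.1061
Proportions for Phyllonorycter sp. 3 (n=66): 12/66=0.1818, 19/66=0.2879, 23/66=0.3485, 4/66=0.0606, 8/66=0.1212
Σp_2ᵢ² = 0.2072² + 0.0811² + 0.2523² + 0.2342² + 0.2252² = 0.042932 + 0.006577 + 0.063655 + 0.054850 + 0.050715 = 0.218729
B_2 = 1 / 0.218729 = 4.5719
Σp_1ᵢ² = 0.1341² + 0.2737² + 0.3073² + 0.1788² + 0.1061² = 0.017983 + 0.074912 + 0.094433 + 0.031969 + 0.011257 = 0.230554
B_1 = 1 / 0.230554 = 4.3374
Σp_3ᵢ² = 0.1818² + 0.2879² + 0.3485² + 0.0606² + 0.1212² = 0.033051 + 0.082886 + 0.121452 + 0.003672 + 0.014689 = 0.255750
B_3 = 1 / 0.255750 = 3.9101
Highest B → broadest niche (most generalist): Phyllonorycter sp. 2 (B = 4.57).

Phyllonorycter sp. 2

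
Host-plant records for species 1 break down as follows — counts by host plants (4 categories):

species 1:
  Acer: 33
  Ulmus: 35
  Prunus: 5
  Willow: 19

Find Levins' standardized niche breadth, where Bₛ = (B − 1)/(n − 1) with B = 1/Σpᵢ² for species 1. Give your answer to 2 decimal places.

0.71

Proportions for species 1 (n=92): 33/92=0.3587, 35/92=0.3804, 5/92=0.0543, 19/92=0.2065
Σpᵢ² = 0.3587² + 0.3804² + 0.0543² + 0.2065² = 0.128666 + 0.144704 + 0.002948 + 0.042642 = 0.318960
B = 1 / 0.318960 = 3.1352
Bₛ = (B − 1)/(n − 1) = (3.1352 − 1)/(4 − 1) = 2.1352/3 = 0.7117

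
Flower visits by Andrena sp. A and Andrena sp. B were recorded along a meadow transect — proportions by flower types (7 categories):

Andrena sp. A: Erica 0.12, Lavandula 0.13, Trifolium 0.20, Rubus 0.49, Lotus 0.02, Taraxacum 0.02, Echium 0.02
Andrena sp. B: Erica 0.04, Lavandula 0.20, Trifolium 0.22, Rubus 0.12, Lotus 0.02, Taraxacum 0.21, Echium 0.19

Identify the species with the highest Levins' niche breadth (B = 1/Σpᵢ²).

Andrena sp. B

Σp_Aᵢ² = 0.12² + 0.13² + 0.20² + 0.49² + 0.02² + 0.02² + 0.02² = 0.0144 + 0.0169 + 0.0400 + 0.2401 + 0.0004 + 0.0004 + 0.0004 = 0.3126
B_A = 1 / 0.3126 = 3.1990
Σp_Bᵢ² = 0.04² + 0.20² + 0.22² + 0.12² + 0.02² + 0.21² + 0.19² = 0.0016 + 0.0400 + 0.0484 + 0.0144 + 0.0004 + 0.0441 + 0.0361 = 0.1850
B_B = 1 / 0.1850 = 5.4054
Highest B → broadest niche (most generalist): Andrena sp. B (B = 5.41).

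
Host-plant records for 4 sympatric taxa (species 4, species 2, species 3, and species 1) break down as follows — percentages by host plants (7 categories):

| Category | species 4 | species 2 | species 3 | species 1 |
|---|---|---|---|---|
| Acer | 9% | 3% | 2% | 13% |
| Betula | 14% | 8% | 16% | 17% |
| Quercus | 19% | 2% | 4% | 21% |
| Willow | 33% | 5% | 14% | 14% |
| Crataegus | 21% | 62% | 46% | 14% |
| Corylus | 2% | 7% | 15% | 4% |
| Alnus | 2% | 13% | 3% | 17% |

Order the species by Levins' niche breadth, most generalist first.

species 1 > species 4 > species 3 > species 2

Convert percentages to proportions (divide by 100).
Σp_4ᵢ² = 0.09² + 0.14² + 0.19² + 0.33² + 0.21² + 0.02² + 0.02² = 0.0081 + 0.0196 + 0.0361 + 0.1089 + 0.0441 + 0.0004 + 0.0004 = 0.2176
B_4 = 1 / 0.2176 = 4.5956
Σp_2ᵢ² = 0.03² + 0.08² + 0.02² + 0.05² + 0.62² + 0.07² + 0.13² = 0.0009 + 0.0064 + 0.0004 + 0.0025 + 0.3844 + 0.0049 + 0.0169 = 0.4164
B_2 = 1 / 0.4164 = 2.4015
Σp_3ᵢ² = 0.02² + 0.16² + 0.04² + 0.14² + 0.46² + 0.15² + 0.03² = 0.0004 + 0.0256 + 0.0016 + 0.0196 + 0.2116 + 0.0225 + 0.0009 = 0.2822
B_3 = 1 / 0.2822 = 3.5436
Σp_1ᵢ² = 0.13² + 0.17² + 0.21² + 0.14² + 0.14² + 0.04² + 0.17² = 0.0169 + 0.0289 + 0.0441 + 0.0196 + 0.0196 + 0.0016 + 0.0289 = 0.1596
B_1 = 1 / 0.1596 = 6.2657
Ranking by B (broadest → narrowest): species 1 (6.27) > species 4 (4.60) > species 3 (3.54) > species 2 (2.40)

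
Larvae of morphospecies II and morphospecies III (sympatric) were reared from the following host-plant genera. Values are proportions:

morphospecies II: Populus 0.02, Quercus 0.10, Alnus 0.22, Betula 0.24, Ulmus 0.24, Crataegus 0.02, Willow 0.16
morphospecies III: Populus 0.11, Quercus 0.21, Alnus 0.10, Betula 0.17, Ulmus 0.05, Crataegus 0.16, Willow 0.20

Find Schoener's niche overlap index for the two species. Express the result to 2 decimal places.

Σ|p₁ᵢ − p₂ᵢ| = 0.09 + 0.11 + 0.12 + 0.07 + 0.19 + 0.14 + 0.04 = 0.76
D = 1 − ½ × 0.76 = 1 − 0.380 = 0.6200

0.62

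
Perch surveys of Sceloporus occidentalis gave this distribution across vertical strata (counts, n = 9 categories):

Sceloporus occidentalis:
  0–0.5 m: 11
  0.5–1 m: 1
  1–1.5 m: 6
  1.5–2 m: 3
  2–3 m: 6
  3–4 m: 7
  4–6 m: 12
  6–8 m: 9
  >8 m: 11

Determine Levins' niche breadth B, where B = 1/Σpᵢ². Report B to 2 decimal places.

7.28

Proportions for Sceloporus occidentalis (n=66): 11/66=0.1667, 1/66=0.0152, 6/66=0.0909, 3/66=0.0455, 6/66=0.0909, 7/66=0.1061, 12/66=0.1818, 9/66=0.1364, 11/66=0.1667
Σpᵢ² = 0.1667² + 0.0152² + 0.0909² + 0.0455² + 0.0909² + 0.1061² + 0.1818² + 0.1364² + 0.1667² = 0.027789 + 0.000231 + 0.008263 + 0.002070 + 0.008263 + 0.011257 + 0.033051 + 0.018605 + 0.027789 = 0.137318
B = 1 / 0.137318 = 7.2824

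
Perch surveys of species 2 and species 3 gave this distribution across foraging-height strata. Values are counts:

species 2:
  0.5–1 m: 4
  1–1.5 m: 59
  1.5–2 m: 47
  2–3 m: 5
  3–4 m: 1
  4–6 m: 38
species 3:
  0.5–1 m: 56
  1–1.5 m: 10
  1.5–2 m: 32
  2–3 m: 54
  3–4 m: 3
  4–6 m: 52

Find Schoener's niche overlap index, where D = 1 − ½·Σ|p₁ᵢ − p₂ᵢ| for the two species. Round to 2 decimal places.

0.51

Proportions for species 2 (n=154): 4/154=0.0260, 59/154=0.3831, 47/154=0.3052, 5/154=0.0325, 1/154=0.0065, 38/154=0.2468
Proportions for species 3 (n=207): 56/207=0.2705, 10/207=0.0483, 32/207=0.1546, 54/207=0.2609, 3/207=0.0145, 52/207=0.2512
Σ|p₁ᵢ − p₂ᵢ| = 0.2445 + 0.3348 + 0.1506 + 0.2284 + 0.0080 + 0.0044 = 0.9707
D = 1 − ½ × 0.9707 = 1 − 0.48535 = 0.51465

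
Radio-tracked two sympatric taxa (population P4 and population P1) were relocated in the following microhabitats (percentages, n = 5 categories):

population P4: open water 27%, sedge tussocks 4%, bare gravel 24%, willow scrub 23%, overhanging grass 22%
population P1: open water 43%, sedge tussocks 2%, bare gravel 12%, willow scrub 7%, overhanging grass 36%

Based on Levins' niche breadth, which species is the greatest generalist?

Convert percentages to proportions (divide by 100).
Σp_P4ᵢ² = 0.27² + 0.04² + 0.24² + 0.23² + 0.22² = 0.0729 + 0.0016 + 0.0576 + 0.0529 + 0.0484 = 0.2334
B_P4 = 1 / 0.2334 = 4.2845
Σp_P1ᵢ² = 0.43² + 0.02² + 0.12² + 0.07² + 0.36² = 0.1849 + 0.0004 + 0.0144 + 0.0049 + 0.1296 = 0.3342
B_P1 = 1 / 0.3342 = 2.9922
Highest B → broadest niche (most generalist): population P4 (B = 4.28).

population P4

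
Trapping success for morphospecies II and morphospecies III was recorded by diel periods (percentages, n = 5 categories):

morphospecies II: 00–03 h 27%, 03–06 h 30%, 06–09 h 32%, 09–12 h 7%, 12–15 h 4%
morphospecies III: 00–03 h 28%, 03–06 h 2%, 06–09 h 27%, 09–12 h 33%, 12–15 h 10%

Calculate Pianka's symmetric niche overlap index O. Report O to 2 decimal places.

0.72

Convert percentages to proportions (divide by 100).
Σ p₁ᵢp₂ᵢ = 0.0756 + 0.0060 + 0.0864 + 0.0231 + 0.0040 = 0.1951
Σp_1ᵢ² = 0.27² + 0.30² + 0.32² + 0.07² + 0.04² = 0.0729 + 0.0900 + 0.1024 + 0.0049 + 0.0016 = 0.2718
Σp_2ᵢ² = 0.28² + 0.02² + 0.27² + 0.33² + 0.10² = 0.0784 + 0.0004 + 0.0729 + 0.1089 + 0.0100 = 0.2706
O = 0.1951 / √(0.2718 × 0.2706) = 0.1951 / 0.27120 = 0.7194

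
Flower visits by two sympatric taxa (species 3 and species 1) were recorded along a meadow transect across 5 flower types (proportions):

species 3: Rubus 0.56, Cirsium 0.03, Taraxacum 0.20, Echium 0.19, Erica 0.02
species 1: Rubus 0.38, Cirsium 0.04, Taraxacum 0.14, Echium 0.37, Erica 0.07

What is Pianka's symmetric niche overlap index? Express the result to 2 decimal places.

0.90

Σ p₁ᵢp₂ᵢ = 0.2128 + 0.0012 + 0.0280 + 0.0703 + 0.0014 = 0.3137
Σp_1ᵢ² = 0.56² + 0.03² + 0.20² + 0.19² + 0.02² = 0.3136 + 0.0009 + 0.0400 + 0.0361 + 0.0004 = 0.3910
Σp_2ᵢ² = 0.38² + 0.04² + 0.14² + 0.37² + 0.07² = 0.1444 + 0.0016 + 0.0196 + 0.1369 + 0.0049 = 0.3074
O = 0.3137 / √(0.3910 × 0.3074) = 0.3137 / 0.34669 = 0.9048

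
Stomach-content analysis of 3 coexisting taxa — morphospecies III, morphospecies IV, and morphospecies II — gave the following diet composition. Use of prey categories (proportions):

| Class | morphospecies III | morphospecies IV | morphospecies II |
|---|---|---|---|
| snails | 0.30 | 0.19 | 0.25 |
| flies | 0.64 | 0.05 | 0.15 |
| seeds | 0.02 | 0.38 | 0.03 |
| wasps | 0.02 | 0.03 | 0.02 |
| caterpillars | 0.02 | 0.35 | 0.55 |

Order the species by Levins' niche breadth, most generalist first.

morphospecies IV > morphospecies II > morphospecies III

Σp_IIIᵢ² = 0.30² + 0.64² + 0.02² + 0.02² + 0.02² = 0.0900 + 0.4096 + 0.0004 + 0.0004 + 0.0004 = 0.5008
B_III = 1 / 0.5008 = 1.9968
Σp_IVᵢ² = 0.19² + 0.05² + 0.38² + 0.03² + 0.35² = 0.0361 + 0.0025 + 0.1444 + 0.0009 + 0.1225 = 0.3064
B_IV = 1 / 0.3064 = 3.2637
Σp_IIᵢ² = 0.25² + 0.15² + 0.03² + 0.02² + 0.55² = 0.0625 + 0.0225 + 0.0009 + 0.0004 + 0.3025 = 0.3888
B_II = 1 / 0.3888 = 2.5720
Ranking by B (broadest → narrowest): morphospecies IV (3.26) > morphospecies II (2.57) > morphospecies III (2.00)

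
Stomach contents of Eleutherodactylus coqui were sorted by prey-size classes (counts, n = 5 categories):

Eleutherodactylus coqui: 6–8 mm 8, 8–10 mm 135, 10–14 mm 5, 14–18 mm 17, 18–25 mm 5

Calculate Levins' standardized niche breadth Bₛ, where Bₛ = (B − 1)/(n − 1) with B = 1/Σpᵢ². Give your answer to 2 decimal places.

Proportions for Eleutherodactylus coqui (n=170): 8/170=0.0471, 135/170=0.7941, 5/170=0.0294, 17/170=0.1000, 5/170=0.0294
Σpᵢ² = 0.0471² + 0.7941² + 0.0294² + 0.1000² + 0.0294² = 0.002218 + 0.630595 + 0.000864 + 0.010000 + 0.000864 = 0.644541
B = 1 / 0.644541 = 1.5515
Bₛ = (B − 1)/(n − 1) = (1.5515 − 1)/(5 − 1) = 0.5515/4 = 0.1379

0.14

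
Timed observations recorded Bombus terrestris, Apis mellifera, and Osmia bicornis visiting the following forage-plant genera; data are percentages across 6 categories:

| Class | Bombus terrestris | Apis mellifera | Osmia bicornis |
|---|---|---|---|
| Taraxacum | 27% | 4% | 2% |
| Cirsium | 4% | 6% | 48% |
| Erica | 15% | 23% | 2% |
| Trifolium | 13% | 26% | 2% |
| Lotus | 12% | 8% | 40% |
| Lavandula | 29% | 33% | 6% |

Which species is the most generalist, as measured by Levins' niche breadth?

Bombus terrestris

Convert percentages to proportions (divide by 100).
Σp_terrᵢ² = 0.27² + 0.04² + 0.15² + 0.13² + 0.12² + 0.29² = 0.0729 + 0.0016 + 0.0225 + 0.0169 + 0.0144 + 0.0841 = 0.2124
B_terr = 1 / 0.2124 = 4.7081
Σp_mellᵢ² = 0.04² + 0.06² + 0.23² + 0.26² + 0.08² + 0.33² = 0.0016 + 0.0036 + 0.0529 + 0.0676 + 0.0064 + 0.1089 = 0.2410
B_mell = 1 / 0.2410 = 4.1494
Σp_bicoᵢ² = 0.02² + 0.48² + 0.02² + 0.02² + 0.40² + 0.06² = 0.0004 + 0.2304 + 0.0004 + 0.0004 + 0.1600 + 0.0036 = 0.3952
B_bico = 1 / 0.3952 = 2.5304
Highest B → broadest niche (most generalist): Bombus terrestris (B = 4.71).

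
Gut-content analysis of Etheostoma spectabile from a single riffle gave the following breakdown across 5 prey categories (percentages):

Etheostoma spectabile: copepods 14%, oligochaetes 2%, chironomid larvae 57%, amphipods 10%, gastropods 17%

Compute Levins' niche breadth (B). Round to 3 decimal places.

2.606

Convert percentages to proportions (divide by 100).
Σpᵢ² = 0.14² + 0.02² + 0.57² + 0.10² + 0.17² = 0.0196 + 0.0004 + 0.3249 + 0.0100 + 0.0289 = 0.3838
B = 1 / 0.3838 = 2.60552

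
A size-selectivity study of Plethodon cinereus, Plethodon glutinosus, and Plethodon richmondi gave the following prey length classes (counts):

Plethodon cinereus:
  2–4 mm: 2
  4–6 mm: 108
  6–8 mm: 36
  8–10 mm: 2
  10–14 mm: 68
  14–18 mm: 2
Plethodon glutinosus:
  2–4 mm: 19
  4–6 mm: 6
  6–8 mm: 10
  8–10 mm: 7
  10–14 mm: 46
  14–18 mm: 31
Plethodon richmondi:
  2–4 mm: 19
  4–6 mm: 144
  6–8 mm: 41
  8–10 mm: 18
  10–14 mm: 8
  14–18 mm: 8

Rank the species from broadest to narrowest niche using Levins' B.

Proportions for Plethodon cinereus (n=218): 2/218=0.0092, 108/218=0.4954, 36/218=0.1651, 2/218=0.0092, 68/218=0.3119, 2/218=0.0092
Proportions for Plethodon glutinosus (n=119): 19/119=0.1597, 6/119=0.0504, 10/119=0.0840, 7/119=0.0588, 46/119=0.3866, 31/119=0.2605
Proportions for Plethodon richmondi (n=238): 19/238=0.0798, 144/238=0.6050, 41/238=0.1723, 18/238=0.0756, 8/238=0.0336, 8/238=0.0336
Σp_cineᵢ² = 0.0092² + 0.4954² + 0.1651² + 0.0092² + 0.3119² + 0.0092² = 0.000085 + 0.245421 + 0.027258 + 0.000085 + 0.097282 + 0.000085 = 0.370216
B_cine = 1 / 0.370216 = 2.7011
Σp_glutᵢ² = 0.1597² + 0.0504² + 0.0840² + 0.0588² + 0.3866² + 0.2605² = 0.025504 + 0.002540 + 0.007056 + 0.003457 + 0.149460 + 0.067860 = 0.255877
B_glut = 1 / 0.255877 = 3.9081
Σp_richᵢ² = 0.0798² + 0.6050² + 0.1723² + 0.0756² + 0.0336² + 0.0336² = 0.006368 + 0.366025 + 0.029687 + 0.005715 + 0.001129 + 0.001129 = 0.410053
B_rich = 1 / 0.410053 = 2.4387
Ranking by B (broadest → narrowest): Plethodon glutinosus (3.91) > Plethodon cinereus (2.70) > Plethodon richmondi (2.44)

Plethodon glutinosus > Plethodon cinereus > Plethodon richmondi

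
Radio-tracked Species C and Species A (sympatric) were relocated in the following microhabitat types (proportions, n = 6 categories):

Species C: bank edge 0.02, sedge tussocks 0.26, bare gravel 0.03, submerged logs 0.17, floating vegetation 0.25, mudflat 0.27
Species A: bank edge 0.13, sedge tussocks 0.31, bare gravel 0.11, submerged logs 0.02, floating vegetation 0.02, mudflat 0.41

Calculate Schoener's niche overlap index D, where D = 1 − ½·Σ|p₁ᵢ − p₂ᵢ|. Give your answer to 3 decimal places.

0.620

Σ|p₁ᵢ − p₂ᵢ| = 0.11 + 0.05 + 0.08 + 0.15 + 0.23 + 0.14 = 0.76
D = 1 − ½ × 0.76 = 1 − 0.380 = 0.62000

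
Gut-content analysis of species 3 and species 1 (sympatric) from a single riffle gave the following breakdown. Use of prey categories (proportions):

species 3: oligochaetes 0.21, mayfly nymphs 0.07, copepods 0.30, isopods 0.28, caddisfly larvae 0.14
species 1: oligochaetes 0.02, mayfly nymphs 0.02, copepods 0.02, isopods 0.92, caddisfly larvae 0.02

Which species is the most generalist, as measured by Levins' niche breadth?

species 3

Σp_3ᵢ² = 0.21² + 0.07² + 0.30² + 0.28² + 0.14² = 0.0441 + 0.0049 + 0.0900 + 0.0784 + 0.0196 = 0.2370
B_3 = 1 / 0.2370 = 4.2194
Σp_1ᵢ² = 0.02² + 0.02² + 0.02² + 0.92² + 0.02² = 0.0004 + 0.0004 + 0.0004 + 0.8464 + 0.0004 = 0.8480
B_1 = 1 / 0.8480 = 1.1792
Highest B → broadest niche (most generalist): species 3 (B = 4.22).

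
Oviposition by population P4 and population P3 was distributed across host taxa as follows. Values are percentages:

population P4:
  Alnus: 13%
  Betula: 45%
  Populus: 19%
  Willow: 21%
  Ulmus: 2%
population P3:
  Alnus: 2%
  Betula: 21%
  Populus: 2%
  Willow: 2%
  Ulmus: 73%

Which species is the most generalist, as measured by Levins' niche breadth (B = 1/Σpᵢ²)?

Convert percentages to proportions (divide by 100).
Σp_P4ᵢ² = 0.13² + 0.45² + 0.19² + 0.21² + 0.02² = 0.0169 + 0.2025 + 0.0361 + 0.0441 + 0.0004 = 0.3000
B_P4 = 1 / 0.3000 = 3.3333
Σp_P3ᵢ² = 0.02² + 0.21² + 0.02² + 0.02² + 0.73² = 0.0004 + 0.0441 + 0.0004 + 0.0004 + 0.5329 = 0.5782
B_P3 = 1 / 0.5782 = 1.7295
Highest B → broadest niche (most generalist): population P4 (B = 3.33).

population P4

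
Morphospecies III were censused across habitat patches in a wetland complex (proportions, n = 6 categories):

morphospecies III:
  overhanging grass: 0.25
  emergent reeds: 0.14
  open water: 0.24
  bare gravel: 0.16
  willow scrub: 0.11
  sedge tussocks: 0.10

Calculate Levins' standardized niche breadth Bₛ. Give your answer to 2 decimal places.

Σpᵢ² = 0.25² + 0.14² + 0.24² + 0.16² + 0.11² + 0.10² = 0.0625 + 0.0196 + 0.0576 + 0.0256 + 0.0121 + 0.0100 = 0.1874
B = 1 / 0.1874 = 5.3362
Bₛ = (B − 1)/(n − 1) = (5.3362 − 1)/(6 − 1) = 4.3362/5 = 0.8672

0.87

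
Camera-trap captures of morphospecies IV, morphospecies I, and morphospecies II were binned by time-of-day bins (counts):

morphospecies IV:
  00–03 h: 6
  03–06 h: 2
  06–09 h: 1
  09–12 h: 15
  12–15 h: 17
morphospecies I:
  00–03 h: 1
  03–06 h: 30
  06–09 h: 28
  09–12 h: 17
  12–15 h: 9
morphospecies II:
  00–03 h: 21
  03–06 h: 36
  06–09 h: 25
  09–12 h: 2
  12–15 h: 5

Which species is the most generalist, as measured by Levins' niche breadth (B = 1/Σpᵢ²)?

morphospecies I

Proportions for morphospecies IV (n=41): 6/41=0.1463, 2/41=0.0488, 1/41=0.0244, 15/41=0.3659, 17/41=0.4146
Proportions for morphospecies I (n=85): 1/85=0.0118, 30/85=0.3529, 28/85=0.3294, 17/85=0.2000, 9/85=0.1059
Proportions for morphospecies II (n=89): 21/89=0.2360, 36/89=0.4045, 25/89=0.2809, 2/89=0.0225, 5/89=0.0562
Σp_IVᵢ² = 0.1463² + 0.0488² + 0.0244² + 0.3659² + 0.4146² = 0.021404 + 0.002381 + 0.000595 + 0.133883 + 0.171893 = 0.330156
B_IV = 1 / 0.330156 = 3.0289
Σp_Iᵢ² = 0.0118² + 0.3529² + 0.3294² + 0.2000² + 0.1059² = 0.000139 + 0.124538 + 0.108504 + 0.040000 + 0.011215 = 0.284396
B_I = 1 / 0.284396 = 3.5162
Σp_IIᵢ² = 0.2360² + 0.4045² + 0.2809² + 0.0225² + 0.0562² = 0.055696 + 0.163620 + 0.078905 + 0.000506 + 0.003158 = 0.301885
B_II = 1 / 0.301885 = 3.3125
Highest B → broadest niche (most generalist): morphospecies I (B = 3.52).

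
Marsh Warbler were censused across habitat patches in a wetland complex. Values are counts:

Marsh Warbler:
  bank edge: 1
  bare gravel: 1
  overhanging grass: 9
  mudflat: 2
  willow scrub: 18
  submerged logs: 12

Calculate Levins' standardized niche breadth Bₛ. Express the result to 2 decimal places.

0.47

Proportions for Marsh Warbler (n=43): 1/43=0.0233, 1/43=0.0233, 9/43=0.2093, 2/43=0.0465, 18/43=0.4186, 12/43=0.2791
Σpᵢ² = 0.0233² + 0.0233² + 0.2093² + 0.0465² + 0.4186² + 0.2791² = 0.000543 + 0.000543 + 0.043806 + 0.002162 + 0.175226 + 0.077897 = 0.300177
B = 1 / 0.300177 = 3.3314
Bₛ = (B − 1)/(n − 1) = (3.3314 − 1)/(6 − 1) = 2.3314/5 = 0.4663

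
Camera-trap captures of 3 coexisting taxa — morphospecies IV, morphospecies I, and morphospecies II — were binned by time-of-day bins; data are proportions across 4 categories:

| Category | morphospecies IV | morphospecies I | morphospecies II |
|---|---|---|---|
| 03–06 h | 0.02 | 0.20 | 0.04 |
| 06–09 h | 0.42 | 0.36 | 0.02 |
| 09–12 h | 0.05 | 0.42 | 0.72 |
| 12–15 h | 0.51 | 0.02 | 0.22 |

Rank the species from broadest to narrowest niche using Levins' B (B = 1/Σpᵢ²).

Σp_IVᵢ² = 0.02² + 0.42² + 0.05² + 0.51² = 0.0004 + 0.1764 + 0.0025 + 0.2601 = 0.4394
B_IV = 1 / 0.4394 = 2.2758
Σp_Iᵢ² = 0.20² + 0.36² + 0.42² + 0.02² = 0.0400 + 0.1296 + 0.1764 + 0.0004 = 0.3464
B_I = 1 / 0.3464 = 2.8868
Σp_IIᵢ² = 0.04² + 0.02² + 0.72² + 0.22² = 0.0016 + 0.0004 + 0.5184 + 0.0484 = 0.5688
B_II = 1 / 0.5688 = 1.7581
Ranking by B (broadest → narrowest): morphospecies I (2.89) > morphospecies IV (2.28) > morphospecies II (1.76)

morphospecies I > morphospecies IV > morphospecies II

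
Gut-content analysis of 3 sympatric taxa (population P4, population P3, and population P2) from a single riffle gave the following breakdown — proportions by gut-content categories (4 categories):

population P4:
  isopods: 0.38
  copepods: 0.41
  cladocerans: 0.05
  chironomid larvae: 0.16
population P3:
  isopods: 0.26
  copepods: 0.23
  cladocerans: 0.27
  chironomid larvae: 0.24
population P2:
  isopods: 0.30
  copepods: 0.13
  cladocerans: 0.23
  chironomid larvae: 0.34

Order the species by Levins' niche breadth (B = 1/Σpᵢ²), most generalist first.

Σp_P4ᵢ² = 0.38² + 0.41² + 0.05² + 0.16² = 0.1444 + 0.1681 + 0.0025 + 0.0256 = 0.3406
B_P4 = 1 / 0.3406 = 2.9360
Σp_P3ᵢ² = 0.26² + 0.23² + 0.27² + 0.24² = 0.0676 + 0.0529 + 0.0729 + 0.0576 = 0.2510
B_P3 = 1 / 0.2510 = 3.9841
Σp_P2ᵢ² = 0.30² + 0.13² + 0.23² + 0.34² = 0.0900 + 0.0169 + 0.0529 + 0.1156 = 0.2754
B_P2 = 1 / 0.2754 = 3.6311
Ranking by B (broadest → narrowest): population P3 (3.98) > population P2 (3.63) > population P4 (2.94)

population P3 > population P2 > population P4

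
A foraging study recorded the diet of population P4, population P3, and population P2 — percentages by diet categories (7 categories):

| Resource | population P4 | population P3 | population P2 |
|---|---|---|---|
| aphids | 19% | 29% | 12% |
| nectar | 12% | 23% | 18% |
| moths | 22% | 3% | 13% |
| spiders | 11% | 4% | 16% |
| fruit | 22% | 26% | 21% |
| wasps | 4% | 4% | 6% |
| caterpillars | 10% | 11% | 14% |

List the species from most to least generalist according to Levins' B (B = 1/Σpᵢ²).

population P2 > population P4 > population P3

Convert percentages to proportions (divide by 100).
Σp_P4ᵢ² = 0.19² + 0.12² + 0.22² + 0.11² + 0.22² + 0.04² + 0.10² = 0.0361 + 0.0144 + 0.0484 + 0.0121 + 0.0484 + 0.0016 + 0.0100 = 0.1710
B_P4 = 1 / 0.1710 = 5.8480
Σp_P3ᵢ² = 0.29² + 0.23² + 0.03² + 0.04² + 0.26² + 0.04² + 0.11² = 0.0841 + 0.0529 + 0.0009 + 0.0016 + 0.0676 + 0.0016 + 0.0121 = 0.2208
B_P3 = 1 / 0.2208 = 4.5290
Σp_P2ᵢ² = 0.12² + 0.18² + 0.13² + 0.16² + 0.21² + 0.06² + 0.14² = 0.0144 + 0.0324 + 0.0169 + 0.0256 + 0.0441 + 0.0036 + 0.0196 = 0.1566
B_P2 = 1 / 0.1566 = 6.3857
Ranking by B (broadest → narrowest): population P2 (6.39) > population P4 (5.85) > population P3 (4.53)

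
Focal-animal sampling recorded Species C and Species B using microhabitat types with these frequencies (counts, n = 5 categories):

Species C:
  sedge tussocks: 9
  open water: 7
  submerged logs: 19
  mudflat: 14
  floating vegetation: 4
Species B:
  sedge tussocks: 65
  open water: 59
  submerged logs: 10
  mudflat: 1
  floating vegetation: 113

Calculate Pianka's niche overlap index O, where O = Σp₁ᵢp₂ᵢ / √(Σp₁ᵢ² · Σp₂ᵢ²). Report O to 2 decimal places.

0.43

Proportions for Species C (n=53): 9/53=0.1698, 7/53=0.1321, 19/53=0.3585, 14/53=0.2642, 4/53=0.0755
Proportions for Species B (n=248): 65/248=0.2621, 59/248=0.2379, 10/248=0.0403, 1/248=0.0040, 113/248=0.4556
Σ p₁ᵢp₂ᵢ = 0.044505 + 0.031427 + 0.014448 + 0.001057 + 0.034398 = 0.125835
Σp_1ᵢ² = 0.1698² + 0.1321² + 0.3585² + 0.2642² + 0.0755² = 0.028832 + 0.017450 + 0.128522 + 0.069802 + 0.005700 = 0.250306
Σp_2ᵢ² = 0.2621² + 0.2379² + 0.0403² + 0.0040² + 0.4556² = 0.068696 + 0.056596 + 0.001624 + 0.000016 + 0.207571 = 0.334503
O = 0.125835 / √(0.250306 × 0.334503) = 0.125835 / 0.2893581 = 0.4349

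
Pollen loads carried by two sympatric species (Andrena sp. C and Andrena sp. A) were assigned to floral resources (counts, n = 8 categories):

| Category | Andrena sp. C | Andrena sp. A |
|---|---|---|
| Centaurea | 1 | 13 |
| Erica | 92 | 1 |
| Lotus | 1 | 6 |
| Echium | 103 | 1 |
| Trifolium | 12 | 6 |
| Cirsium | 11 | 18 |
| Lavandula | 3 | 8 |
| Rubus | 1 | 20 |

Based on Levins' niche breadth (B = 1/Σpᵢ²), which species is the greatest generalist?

Proportions for Andrena sp. C (n=224): 1/224=0.0045, 92/224=0.4107, 1/224=0.0045, 103/224=0.4598, 12/224=0.0536, 11/224=0.0491, 3/224=0.0134, 1/224=0.0045
Proportions for Andrena sp. A (n=73): 13/73=0.1781, 1/73=0.0137, 6/73=0.0822, 1/73=0.0137, 6/73=0.0822, 18/73=0.2466, 8/73=0.1096, 20/73=0.2740
Σp_Cᵢ² = 0.0045² + 0.4107² + 0.0045² + 0.4598² + 0.0536² + 0.0491² + 0.0134² + 0.0045² = 0.000020 + 0.168674 + 0.000020 + 0.211416 + 0.002873 + 0.002411 + 0.000180 + 0.000020 = 0.385614
B_C = 1 / 0.385614 = 2.5933
Σp_Aᵢ² = 0.1781² + 0.0137² + 0.0822² + 0.0137² + 0.0822² + 0.2466² + 0.1096² + 0.2740² = 0.031720 + 0.000188 + 0.006757 + 0.000188 + 0.006757 + 0.060812 + 0.012012 + 0.075076 = 0.193510
B_A = 1 / 0.193510 = 5.1677
Highest B → broadest niche (most generalist): Andrena sp. A (B = 5.17).

Andrena sp. A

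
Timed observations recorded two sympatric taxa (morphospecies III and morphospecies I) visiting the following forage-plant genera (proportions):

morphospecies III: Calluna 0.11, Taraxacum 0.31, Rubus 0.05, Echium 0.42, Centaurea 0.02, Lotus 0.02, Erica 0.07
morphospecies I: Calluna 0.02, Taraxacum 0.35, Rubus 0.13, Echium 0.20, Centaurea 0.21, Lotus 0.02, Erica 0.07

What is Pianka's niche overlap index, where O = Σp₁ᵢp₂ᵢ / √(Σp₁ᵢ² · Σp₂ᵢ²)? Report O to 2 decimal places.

0.81

Σ p₁ᵢp₂ᵢ = 0.0022 + 0.1085 + 0.0065 + 0.0840 + 0.0042 + 0.0004 + 0.0049 = 0.2107
Σp_1ᵢ² = 0.11² + 0.31² + 0.05² + 0.42² + 0.02² + 0.02² + 0.07² = 0.0121 + 0.0961 + 0.0025 + 0.1764 + 0.0004 + 0.0004 + 0.0049 = 0.2928
Σp_2ᵢ² = 0.02² + 0.35² + 0.13² + 0.20² + 0.21² + 0.02² + 0.07² = 0.0004 + 0.1225 + 0.0169 + 0.0400 + 0.0441 + 0.0004 + 0.0049 = 0.2292
O = 0.2107 / √(0.2928 × 0.2292) = 0.2107 / 0.25906 = 0.8133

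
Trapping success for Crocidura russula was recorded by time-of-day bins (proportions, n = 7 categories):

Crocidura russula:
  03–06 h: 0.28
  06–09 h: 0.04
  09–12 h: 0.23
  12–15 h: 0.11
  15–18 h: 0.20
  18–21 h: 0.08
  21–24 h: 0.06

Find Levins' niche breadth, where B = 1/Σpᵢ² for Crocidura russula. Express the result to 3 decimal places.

5.128

Σpᵢ² = 0.28² + 0.04² + 0.23² + 0.11² + 0.20² + 0.08² + 0.06² = 0.0784 + 0.0016 + 0.0529 + 0.0121 + 0.0400 + 0.0064 + 0.0036 = 0.1950
B = 1 / 0.1950 = 5.12821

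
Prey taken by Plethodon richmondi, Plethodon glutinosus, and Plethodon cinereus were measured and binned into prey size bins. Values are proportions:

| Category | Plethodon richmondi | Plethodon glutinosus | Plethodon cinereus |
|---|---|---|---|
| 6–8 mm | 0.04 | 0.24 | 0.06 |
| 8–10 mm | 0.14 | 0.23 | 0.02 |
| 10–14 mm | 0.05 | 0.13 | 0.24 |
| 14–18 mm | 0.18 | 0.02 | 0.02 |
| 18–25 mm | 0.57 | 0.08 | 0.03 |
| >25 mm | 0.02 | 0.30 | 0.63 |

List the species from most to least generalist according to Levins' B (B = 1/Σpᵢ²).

Σp_richᵢ² = 0.04² + 0.14² + 0.05² + 0.18² + 0.57² + 0.02² = 0.0016 + 0.0196 + 0.0025 + 0.0324 + 0.3249 + 0.0004 = 0.3814
B_rich = 1 / 0.3814 = 2.6219
Σp_glutᵢ² = 0.24² + 0.23² + 0.13² + 0.02² + 0.08² + 0.30² = 0.0576 + 0.0529 + 0.0169 + 0.0004 + 0.0064 + 0.0900 = 0.2242
B_glut = 1 / 0.2242 = 4.4603
Σp_cineᵢ² = 0.06² + 0.02² + 0.24² + 0.02² + 0.03² + 0.63² = 0.0036 + 0.0004 + 0.0576 + 0.0004 + 0.0009 + 0.3969 = 0.4598
B_cine = 1 / 0.4598 = 2.1749
Ranking by B (broadest → narrowest): Plethodon glutinosus (4.46) > Plethodon richmondi (2.62) > Plethodon cinereus (2.17)

Plethodon glutinosus > Plethodon richmondi > Plethodon cinereus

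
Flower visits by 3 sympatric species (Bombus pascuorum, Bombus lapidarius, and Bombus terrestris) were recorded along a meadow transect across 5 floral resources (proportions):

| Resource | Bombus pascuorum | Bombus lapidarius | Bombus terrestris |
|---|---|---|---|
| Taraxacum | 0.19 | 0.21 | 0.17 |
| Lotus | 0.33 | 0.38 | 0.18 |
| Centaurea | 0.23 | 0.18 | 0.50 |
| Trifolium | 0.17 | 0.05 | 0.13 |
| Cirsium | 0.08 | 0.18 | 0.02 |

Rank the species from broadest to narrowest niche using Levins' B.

Σp_pascᵢ² = 0.19² + 0.33² + 0.23² + 0.17² + 0.08² = 0.0361 + 0.1089 + 0.0529 + 0.0289 + 0.0064 = 0.2332
B_pasc = 1 / 0.2332 = 4.2882
Σp_lapiᵢ² = 0.21² + 0.38² + 0.18² + 0.05² + 0.18² = 0.0441 + 0.1444 + 0.0324 + 0.0025 + 0.0324 = 0.2558
B_lapi = 1 / 0.2558 = 3.9093
Σp_terrᵢ² = 0.17² + 0.18² + 0.50² + 0.13² + 0.02² = 0.0289 + 0.0324 + 0.2500 + 0.0169 + 0.0004 = 0.3286
B_terr = 1 / 0.3286 = 3.0432
Ranking by B (broadest → narrowest): Bombus pascuorum (4.29) > Bombus lapidarius (3.91) > Bombus terrestris (3.04)

Bombus pascuorum > Bombus lapidarius > Bombus terrestris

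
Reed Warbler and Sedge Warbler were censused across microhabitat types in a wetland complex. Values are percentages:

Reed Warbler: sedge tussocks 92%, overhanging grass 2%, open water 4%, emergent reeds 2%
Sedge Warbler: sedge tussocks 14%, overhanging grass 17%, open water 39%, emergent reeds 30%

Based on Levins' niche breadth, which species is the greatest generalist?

Convert percentages to proportions (divide by 100).
Σp_Reedᵢ² = 0.92² + 0.02² + 0.04² + 0.02² = 0.8464 + 0.0004 + 0.0016 + 0.0004 = 0.8488
B_Reed = 1 / 0.8488 = 1.1781
Σp_Sedgᵢ² = 0.14² + 0.17² + 0.39² + 0.30² = 0.0196 + 0.0289 + 0.1521 + 0.0900 = 0.2906
B_Sedg = 1 / 0.2906 = 3.4412
Highest B → broadest niche (most generalist): Sedge Warbler (B = 3.44).

Sedge Warbler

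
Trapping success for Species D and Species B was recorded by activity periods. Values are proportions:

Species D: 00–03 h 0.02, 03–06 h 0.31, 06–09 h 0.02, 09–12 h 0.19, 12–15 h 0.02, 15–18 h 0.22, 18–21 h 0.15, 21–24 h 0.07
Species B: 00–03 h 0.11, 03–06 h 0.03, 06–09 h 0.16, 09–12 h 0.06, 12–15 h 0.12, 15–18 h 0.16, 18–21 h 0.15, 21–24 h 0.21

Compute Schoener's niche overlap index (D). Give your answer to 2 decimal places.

0.53

Σ|p₁ᵢ − p₂ᵢ| = 0.09 + 0.28 + 0.14 + 0.13 + 0.10 + 0.06 + 0.00 + 0.14 = 0.94
D = 1 − ½ × 0.94 = 1 − 0.470 = 0.5300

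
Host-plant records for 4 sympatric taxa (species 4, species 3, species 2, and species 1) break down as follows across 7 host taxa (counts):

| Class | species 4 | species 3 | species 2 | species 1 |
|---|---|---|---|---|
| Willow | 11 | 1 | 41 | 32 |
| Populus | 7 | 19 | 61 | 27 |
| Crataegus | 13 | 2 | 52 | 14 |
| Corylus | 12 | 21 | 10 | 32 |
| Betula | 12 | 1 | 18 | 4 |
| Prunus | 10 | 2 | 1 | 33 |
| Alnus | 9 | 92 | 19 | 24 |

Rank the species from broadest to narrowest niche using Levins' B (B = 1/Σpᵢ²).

Proportions for species 4 (n=74): 11/74=0.1486, 7/74=0.0946, 13/74=0.1757, 12/74=0.1622, 12/74=0.1622, 10/74=0.1351, 9/74=0.1216
Proportions for species 3 (n=138): 1/138=0.0072, 19/138=0.1377, 2/138=0.0145, 21/138=0.1522, 1/138=0.0072, 2/138=0.0145, 92/138=0.6667
Proportions for species 2 (n=202): 41/202=0.2030, 61/202=0.3020, 52/202=0.2574, 10/202=0.0495, 18/202=0.0891, 1/202=0.0050, 19/202=0.0941
Proportions for species 1 (n=166): 32/166=0.1928, 27/166=0.1627, 14/166=0.0843, 32/166=0.1928, 4/166=0.0241, 33/166=0.1988, 24/166=0.1446
Σp_4ᵢ² = 0.1486² + 0.0946² + 0.1757² + 0.1622² + 0.1622² + 0.1351² + 0.1216² = 0.022082 + 0.008949 + 0.030870 + 0.026309 + 0.026309 + 0.018252 + 0.014787 = 0.147558
B_4 = 1 / 0.147558 = 6.7770
Σp_3ᵢ² = 0.0072² + 0.1377² + 0.0145² + 0.1522² + 0.0072² + 0.0145² + 0.6667² = 0.000052 + 0.018961 + 0.000210 + 0.023165 + 0.000052 + 0.000210 + 0.444489 = 0.487139
B_3 = 1 / 0.487139 = 2.0528
Σp_2ᵢ² = 0.2030² + 0.3020² + 0.2574² + 0.0495² + 0.0891² + 0.0050² + 0.0941² = 0.041209 + 0.091204 + 0.066255 + 0.002450 + 0.007939 + 0.000025 + 0.008855 = 0.217937
B_2 = 1 / 0.217937 = 4.5885
Σp_1ᵢ² = 0.1928² + 0.1627² + 0.0843² + 0.1928² + 0.0241² + 0.1988² + 0.1446² = 0.037172 + 0.026471 + 0.007106 + 0.037172 + 0.000581 + 0.039521 + 0.020909 = 0.168932
B_1 = 1 / 0.168932 = 5.9195
Ranking by B (broadest → narrowest): species 4 (6.78) > species 1 (5.92) > species 2 (4.59) > species 3 (2.05)

species 4 > species 1 > species 2 > species 3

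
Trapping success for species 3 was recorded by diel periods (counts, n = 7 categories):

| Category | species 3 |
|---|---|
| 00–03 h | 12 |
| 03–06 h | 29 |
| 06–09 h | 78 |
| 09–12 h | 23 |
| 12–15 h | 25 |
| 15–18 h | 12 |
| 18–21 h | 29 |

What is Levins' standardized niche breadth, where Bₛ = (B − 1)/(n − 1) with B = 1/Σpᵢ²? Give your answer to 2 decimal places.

Proportions for species 3 (n=208): 12/208=0.0577, 29/208=0.1394, 78/208=0.3750, 23/208=0.1106, 25/208=0.1202, 12/208=0.0577, 29/208=0.1394
Σpᵢ² = 0.0577² + 0.1394² + 0.3750² + 0.1106² + 0.1202² + 0.0577² + 0.1394² = 0.003329 + 0.019432 + 0.140625 + 0.012232 + 0.014448 + 0.003329 + 0.019432 = 0.212827
B = 1 / 0.212827 = 4.6987
Bₛ = (B − 1)/(n − 1) = (4.6987 − 1)/(7 − 1) = 3.6987/6 = 0.6165

0.62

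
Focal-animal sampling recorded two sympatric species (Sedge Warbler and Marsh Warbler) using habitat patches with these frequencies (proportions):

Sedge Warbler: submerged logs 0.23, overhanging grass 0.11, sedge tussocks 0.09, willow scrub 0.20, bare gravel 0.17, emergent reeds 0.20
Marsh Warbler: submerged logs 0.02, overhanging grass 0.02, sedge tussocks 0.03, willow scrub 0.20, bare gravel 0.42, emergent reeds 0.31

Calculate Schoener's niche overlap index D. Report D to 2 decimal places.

0.64

Σ|p₁ᵢ − p₂ᵢ| = 0.21 + 0.09 + 0.06 + 0.00 + 0.25 + 0.11 = 0.72
D = 1 − ½ × 0.72 = 1 − 0.360 = 0.6400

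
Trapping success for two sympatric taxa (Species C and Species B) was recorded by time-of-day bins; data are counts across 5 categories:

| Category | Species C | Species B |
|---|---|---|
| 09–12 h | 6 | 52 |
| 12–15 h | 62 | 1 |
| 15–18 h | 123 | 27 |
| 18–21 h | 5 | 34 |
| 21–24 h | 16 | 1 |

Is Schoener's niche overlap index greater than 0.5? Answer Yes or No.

No

Proportions for Species C (n=212): 6/212=0.0283, 62/212=0.2925, 123/212=0.5802, 5/212=0.0236, 16/212=0.0755
Proportions for Species B (n=115): 52/115=0.4522, 1/115=0.0087, 27/115=0.2348, 34/115=0.2957, 1/115=0.0087
Σ|p₁ᵢ − p₂ᵢ| = 0.4239 + 0.2838 + 0.3454 + 0.2721 + 0.0668 = 1.3920
D = 1 − ½ × 1.3920 = 1 − 0.69600 = 0.30400
D = 0.30400 < 0.5 → No.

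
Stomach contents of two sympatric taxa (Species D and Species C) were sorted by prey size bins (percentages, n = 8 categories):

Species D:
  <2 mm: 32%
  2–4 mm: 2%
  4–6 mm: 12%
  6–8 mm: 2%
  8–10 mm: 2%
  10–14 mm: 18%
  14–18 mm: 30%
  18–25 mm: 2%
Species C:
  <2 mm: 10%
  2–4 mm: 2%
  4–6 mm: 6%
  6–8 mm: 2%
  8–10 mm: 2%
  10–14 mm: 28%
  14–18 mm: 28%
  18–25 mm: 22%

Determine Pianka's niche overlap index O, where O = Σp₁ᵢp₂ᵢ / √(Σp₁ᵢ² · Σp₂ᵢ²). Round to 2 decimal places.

Convert percentages to proportions (divide by 100).
Σ p₁ᵢp₂ᵢ = 0.0320 + 0.0004 + 0.0072 + 0.0004 + 0.0004 + 0.0504 + 0.0840 + 0.0044 = 0.1792
Σp_1ᵢ² = 0.32² + 0.02² + 0.12² + 0.02² + 0.02² + 0.18² + 0.30² + 0.02² = 0.1024 + 0.0004 + 0.0144 + 0.0004 + 0.0004 + 0.0324 + 0.0900 + 0.0004 = 0.2408
Σp_2ᵢ² = 0.10² + 0.02² + 0.06² + 0.02² + 0.02² + 0.28² + 0.28² + 0.22² = 0.0100 + 0.0004 + 0.0036 + 0.0004 + 0.0004 + 0.0784 + 0.0784 + 0.0484 = 0.2200
O = 0.1792 / √(0.2408 × 0.2200) = 0.1792 / 0.23017 = 0.7786

0.78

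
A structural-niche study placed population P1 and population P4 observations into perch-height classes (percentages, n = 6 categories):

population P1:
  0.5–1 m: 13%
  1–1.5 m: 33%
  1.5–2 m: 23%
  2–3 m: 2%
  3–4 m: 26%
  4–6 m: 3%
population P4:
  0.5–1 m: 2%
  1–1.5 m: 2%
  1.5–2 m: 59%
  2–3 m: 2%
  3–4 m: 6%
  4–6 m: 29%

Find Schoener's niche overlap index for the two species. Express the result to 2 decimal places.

0.38

Convert percentages to proportions (divide by 100).
Σ|p₁ᵢ − p₂ᵢ| = 0.11 + 0.31 + 0.36 + 0.00 + 0.20 + 0.26 = 1.24
D = 1 − ½ × 1.24 = 1 − 0.620 = 0.3800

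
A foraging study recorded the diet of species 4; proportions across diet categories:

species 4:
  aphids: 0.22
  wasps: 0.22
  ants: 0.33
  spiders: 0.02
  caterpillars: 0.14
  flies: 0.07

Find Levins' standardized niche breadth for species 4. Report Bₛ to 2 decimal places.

0.67

Σpᵢ² = 0.22² + 0.22² + 0.33² + 0.02² + 0.14² + 0.07² = 0.0484 + 0.0484 + 0.1089 + 0.0004 + 0.0196 + 0.0049 = 0.2306
B = 1 / 0.2306 = 4.3365
Bₛ = (B − 1)/(n − 1) = (4.3365 − 1)/(6 − 1) = 3.3365/5 = 0.6673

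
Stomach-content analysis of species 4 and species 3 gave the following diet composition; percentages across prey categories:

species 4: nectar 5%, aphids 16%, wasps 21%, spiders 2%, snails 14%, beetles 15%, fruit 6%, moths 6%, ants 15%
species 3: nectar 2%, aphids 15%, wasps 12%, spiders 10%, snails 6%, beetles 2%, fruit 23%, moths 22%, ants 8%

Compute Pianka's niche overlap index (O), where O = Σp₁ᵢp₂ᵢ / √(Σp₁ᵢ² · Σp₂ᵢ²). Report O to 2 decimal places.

Convert percentages to proportions (divide by 100).
Σ p₁ᵢp₂ᵢ = 0.0010 + 0.0240 + 0.0252 + 0.0020 + 0.0084 + 0.0030 + 0.0138 + 0.0132 + 0.0120 = 0.1026
Σp_1ᵢ² = 0.05² + 0.16² + 0.21² + 0.02² + 0.14² + 0.15² + 0.06² + 0.06² + 0.15² = 0.0025 + 0.0256 + 0.0441 + 0.0004 + 0.0196 + 0.0225 + 0.0036 + 0.0036 + 0.0225 = 0.1444
Σp_2ᵢ² = 0.02² + 0.15² + 0.12² + 0.10² + 0.06² + 0.02² + 0.23² + 0.22² + 0.08² = 0.0004 + 0.0225 + 0.0144 + 0.0100 + 0.0036 + 0.0004 + 0.0529 + 0.0484 + 0.0064 = 0.1590
O = 0.1026 / √(0.1444 × 0.1590) = 0.1026 / 0.15152 = 0.6771

0.68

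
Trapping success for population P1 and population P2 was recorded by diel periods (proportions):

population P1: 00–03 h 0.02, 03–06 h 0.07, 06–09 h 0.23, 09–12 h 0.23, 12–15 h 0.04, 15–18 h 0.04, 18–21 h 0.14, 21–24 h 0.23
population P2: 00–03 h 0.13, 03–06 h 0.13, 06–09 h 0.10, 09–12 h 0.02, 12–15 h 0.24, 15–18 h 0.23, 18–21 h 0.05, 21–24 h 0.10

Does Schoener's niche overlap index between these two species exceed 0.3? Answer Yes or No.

Yes

Σ|p₁ᵢ − p₂ᵢ| = 0.11 + 0.06 + 0.13 + 0.21 + 0.20 + 0.19 + 0.09 + 0.13 = 1.12
D = 1 − ½ × 1.12 = 1 − 0.560 = 0.4400
D = 0.4400 > 0.3 → Yes.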